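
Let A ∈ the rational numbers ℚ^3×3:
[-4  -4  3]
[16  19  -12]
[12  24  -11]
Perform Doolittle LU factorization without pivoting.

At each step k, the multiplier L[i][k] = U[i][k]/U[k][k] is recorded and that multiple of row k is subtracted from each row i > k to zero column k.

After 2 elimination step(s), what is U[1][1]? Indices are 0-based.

Step 1: pivot at (0,0) is -4.
  row1 ← row1 − (-4)·row0  ⇒  L[1][0]=-4, U row1=(0, 3, 0)
  row2 ← row2 − (-3)·row0  ⇒  L[2][0]=-3, U row2=(0, 12, -2)
Step 2: pivot at (1,1) is 3.
  row2 ← row2 − (4)·row1  ⇒  L[2][1]=4, U row2=(0, 0, -2)

U[1][1] = 3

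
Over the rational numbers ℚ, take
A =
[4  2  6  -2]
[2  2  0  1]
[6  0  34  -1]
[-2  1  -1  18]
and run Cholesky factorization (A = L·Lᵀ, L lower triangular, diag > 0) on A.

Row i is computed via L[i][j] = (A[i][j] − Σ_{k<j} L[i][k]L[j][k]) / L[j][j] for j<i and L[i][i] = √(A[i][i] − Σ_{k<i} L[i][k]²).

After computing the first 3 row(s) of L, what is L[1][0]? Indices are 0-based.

Step 1: L[0][0] = √(4) = 2.
  L[1][0] = (2) / L[0][0] = 1.
Step 2: L[1][1] = √(1) = 1.
  L[2][0] = (6) / L[0][0] = 3.
  L[2][1] = (-3) / L[1][1] = -3.
Step 3: L[2][2] = √(16) = 4.

L[1][0] = 1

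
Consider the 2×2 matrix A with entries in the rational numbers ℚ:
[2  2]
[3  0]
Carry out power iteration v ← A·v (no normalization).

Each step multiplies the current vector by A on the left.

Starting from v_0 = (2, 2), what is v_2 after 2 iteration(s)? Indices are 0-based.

v_0 = (2, 2).
v_1 = A·v_0 = (8, 6).
v_2 = A·v_1 = (28, 24).

v_2 = (28, 24)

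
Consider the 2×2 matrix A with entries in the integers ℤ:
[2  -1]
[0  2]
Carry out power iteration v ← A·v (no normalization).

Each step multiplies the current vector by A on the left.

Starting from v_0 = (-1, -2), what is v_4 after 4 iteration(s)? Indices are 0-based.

v_4 = (48, -32)

v_0 = (-1, -2).
v_1 = A·v_0 = (0, -4).
v_2 = A·v_1 = (4, -8).
v_3 = A·v_2 = (16, -16).
v_4 = A·v_3 = (48, -32).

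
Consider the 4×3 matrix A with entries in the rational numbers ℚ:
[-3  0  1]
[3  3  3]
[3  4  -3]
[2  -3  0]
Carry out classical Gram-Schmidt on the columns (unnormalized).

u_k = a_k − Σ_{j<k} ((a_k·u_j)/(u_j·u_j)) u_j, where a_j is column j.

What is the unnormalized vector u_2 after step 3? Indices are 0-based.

Step 1: u_0 = a_0 = (-3, 3, 3, 2).
Step 2: u_1 = a_1 − (15/31)·u_0 = (45/31, 48/31, 79/31, -123/31).
Step 3: u_2 = a_2 − (-3/31)·u_0 − (-48/829)·u_1 = (658/829, 2802/829, -2124/829, -30/829).

u_2 = (658/829, 2802/829, -2124/829, -30/829)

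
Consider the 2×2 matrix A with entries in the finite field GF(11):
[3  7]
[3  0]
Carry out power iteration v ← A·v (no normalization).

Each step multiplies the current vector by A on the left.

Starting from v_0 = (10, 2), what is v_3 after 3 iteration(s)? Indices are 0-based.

v_0 = (10, 2).
v_1 = A·v_0 = (0, 8).
v_2 = A·v_1 = (1, 0).
v_3 = A·v_2 = (3, 3).

v_3 = (3, 3)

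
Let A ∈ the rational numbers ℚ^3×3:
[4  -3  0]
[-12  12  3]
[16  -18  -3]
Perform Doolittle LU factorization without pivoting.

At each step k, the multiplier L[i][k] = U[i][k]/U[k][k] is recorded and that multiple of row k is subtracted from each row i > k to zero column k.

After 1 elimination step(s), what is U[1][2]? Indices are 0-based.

[col 0] pivot 4
  R1 -= -3*R0 → (0, 3, 3)  (L[1][0] := -3)
  R2 -= 4*R0 → (0, -6, -3)  (L[2][0] := 4)

U[1][2] = 3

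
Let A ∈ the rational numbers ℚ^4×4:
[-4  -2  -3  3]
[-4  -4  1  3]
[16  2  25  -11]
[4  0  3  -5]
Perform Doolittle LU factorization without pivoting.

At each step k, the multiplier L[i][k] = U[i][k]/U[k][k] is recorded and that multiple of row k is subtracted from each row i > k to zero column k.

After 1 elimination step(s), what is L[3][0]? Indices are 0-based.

[col 0] pivot -4
  R1 -= 1*R0 → (0, -2, 4, 0)  (L[1][0] := 1)
  R2 -= -4*R0 → (0, -6, 13, 1)  (L[2][0] := -4)
  R3 -= -1*R0 → (0, -2, 0, -2)  (L[3][0] := -1)

L[3][0] = -1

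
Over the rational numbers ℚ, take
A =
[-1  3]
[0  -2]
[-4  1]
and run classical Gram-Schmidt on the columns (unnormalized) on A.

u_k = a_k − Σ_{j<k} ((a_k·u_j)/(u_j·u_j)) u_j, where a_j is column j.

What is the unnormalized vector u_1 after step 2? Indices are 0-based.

u_1 = (44/17, -2, -11/17)

Step 1: u_0 = a_0 = (-1, 0, -4).
Step 2: u_1 = a_1 − (-7/17)·u_0 = (44/17, -2, -11/17).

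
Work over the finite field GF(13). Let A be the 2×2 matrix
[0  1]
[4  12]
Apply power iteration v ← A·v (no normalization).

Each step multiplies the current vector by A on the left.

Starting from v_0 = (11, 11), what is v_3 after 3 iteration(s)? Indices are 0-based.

v_0 = (11, 11).
v_1 = A·v_0 = (11, 7).
v_2 = A·v_1 = (7, 11).
v_3 = A·v_2 = (11, 4).

v_3 = (11, 4)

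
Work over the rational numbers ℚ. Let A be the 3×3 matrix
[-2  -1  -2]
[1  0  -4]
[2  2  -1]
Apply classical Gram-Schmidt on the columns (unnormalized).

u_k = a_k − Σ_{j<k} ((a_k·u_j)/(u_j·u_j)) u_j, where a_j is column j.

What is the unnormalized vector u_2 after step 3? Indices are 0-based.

u_2 = (-26/9, -26/9, -13/9)

Step 1: u_0 = a_0 = (-2, 1, 2).
Step 2: u_1 = a_1 − (2/3)·u_0 = (1/3, -2/3, 2/3).
Step 3: u_2 = a_2 − (-2/9)·u_0 − (4/3)·u_1 = (-26/9, -26/9, -13/9).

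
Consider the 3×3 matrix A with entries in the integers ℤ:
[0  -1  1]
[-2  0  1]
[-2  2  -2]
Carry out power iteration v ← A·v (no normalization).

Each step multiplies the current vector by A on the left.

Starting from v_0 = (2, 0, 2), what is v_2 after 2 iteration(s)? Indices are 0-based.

v_2 = (-6, -12, 8)

v_0 = (2, 0, 2).
v_1 = A·v_0 = (2, -2, -8).
v_2 = A·v_1 = (-6, -12, 8).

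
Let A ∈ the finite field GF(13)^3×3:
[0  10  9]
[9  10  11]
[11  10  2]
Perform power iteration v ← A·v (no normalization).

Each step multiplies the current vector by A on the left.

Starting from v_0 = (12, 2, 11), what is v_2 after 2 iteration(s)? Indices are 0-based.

v_2 = (0, 2, 0)

v_0 = (12, 2, 11).
v_1 = A·v_0 = (2, 2, 5).
v_2 = A·v_1 = (0, 2, 0).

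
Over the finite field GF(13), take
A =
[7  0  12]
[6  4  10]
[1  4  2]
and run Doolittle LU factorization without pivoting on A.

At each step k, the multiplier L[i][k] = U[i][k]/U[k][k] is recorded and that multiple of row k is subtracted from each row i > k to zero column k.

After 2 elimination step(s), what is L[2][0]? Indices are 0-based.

k=0: U[0][0]=7
  eliminate (1,0): mult=12, new row 1: (0, 4, 9); set L[1][0]=12
  eliminate (2,0): mult=2, new row 2: (0, 4, 4); set L[2][0]=2
k=1: U[1][1]=4
  eliminate (2,1): mult=1, new row 2: (0, 0, 8); set L[2][1]=1

L[2][0] = 2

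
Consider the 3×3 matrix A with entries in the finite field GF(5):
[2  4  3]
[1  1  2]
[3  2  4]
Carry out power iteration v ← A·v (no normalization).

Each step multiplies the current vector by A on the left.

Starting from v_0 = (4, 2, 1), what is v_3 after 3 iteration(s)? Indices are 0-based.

v_3 = (2, 3, 1)

v_0 = (4, 2, 1).
v_1 = A·v_0 = (4, 3, 0).
v_2 = A·v_1 = (0, 2, 3).
v_3 = A·v_2 = (2, 3, 1).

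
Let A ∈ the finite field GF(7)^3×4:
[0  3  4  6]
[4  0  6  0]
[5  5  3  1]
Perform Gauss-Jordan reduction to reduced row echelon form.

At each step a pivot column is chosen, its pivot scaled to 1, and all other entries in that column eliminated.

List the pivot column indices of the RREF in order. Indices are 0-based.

pivot columns: 0, 1, 2

pivot(0,0): swap R0↔R1
pivot(0,0)=4: scale R0 → (1, 0, 5, 0)
  clear (2,0): R2 −= (5)R0 → (0, 5, 6, 1)
pivot(1,1)=3: scale R1 → (0, 1, 6, 2)
  clear (2,1): R2 −= (5)R1 → (0, 0, 4, 5)
pivot(2,2)=4: scale R2 → (0, 0, 1, 3)
  clear (0,2): R0 −= (5)R2 → (1, 0, 0, 6)
  clear (1,2): R1 −= (6)R2 → (0, 1, 0, 5)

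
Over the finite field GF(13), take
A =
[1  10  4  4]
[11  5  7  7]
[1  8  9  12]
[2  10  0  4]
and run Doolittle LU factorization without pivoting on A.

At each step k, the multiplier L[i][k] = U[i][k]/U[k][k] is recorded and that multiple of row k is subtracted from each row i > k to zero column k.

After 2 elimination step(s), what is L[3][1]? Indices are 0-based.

L[3][1] = 10

k=0: U[0][0]=1
  eliminate (1,0): mult=11, new row 1: (0, 12, 2, 2); set L[1][0]=11
  eliminate (2,0): mult=1, new row 2: (0, 11, 5, 8); set L[2][0]=1
  eliminate (3,0): mult=2, new row 3: (0, 3, 5, 9); set L[3][0]=2
k=1: U[1][1]=12
  eliminate (2,1): mult=2, new row 2: (0, 0, 1, 4); set L[2][1]=2
  eliminate (3,1): mult=10, new row 3: (0, 0, 11, 2); set L[3][1]=10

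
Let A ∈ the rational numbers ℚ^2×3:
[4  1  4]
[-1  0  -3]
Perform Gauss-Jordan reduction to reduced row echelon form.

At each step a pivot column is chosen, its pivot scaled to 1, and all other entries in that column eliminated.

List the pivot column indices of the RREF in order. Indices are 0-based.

pivot columns: 0, 1

[1] R0 /= 4  ⇒  (1, 1/4, 1)
     R1 -= -1·R0  ⇒  (0, 1/4, -2)
[2] R1 /= 1/4  ⇒  (0, 1, -8)
     R0 -= 1/4·R1  ⇒  (1, 0, 3)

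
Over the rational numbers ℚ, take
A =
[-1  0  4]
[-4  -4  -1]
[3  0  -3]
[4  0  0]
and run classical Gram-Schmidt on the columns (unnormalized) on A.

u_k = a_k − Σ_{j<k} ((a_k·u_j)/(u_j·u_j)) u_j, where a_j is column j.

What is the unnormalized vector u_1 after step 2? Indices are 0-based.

Step 1: u_0 = a_0 = (-1, -4, 3, 4).
Step 2: u_1 = a_1 − (8/21)·u_0 = (8/21, -52/21, -8/7, -32/21).

u_1 = (8/21, -52/21, -8/7, -32/21)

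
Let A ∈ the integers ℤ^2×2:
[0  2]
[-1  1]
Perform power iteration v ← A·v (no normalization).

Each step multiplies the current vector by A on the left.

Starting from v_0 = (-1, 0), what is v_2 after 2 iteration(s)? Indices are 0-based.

v_0 = (-1, 0).
v_1 = A·v_0 = (0, 1).
v_2 = A·v_1 = (2, 1).

v_2 = (2, 1)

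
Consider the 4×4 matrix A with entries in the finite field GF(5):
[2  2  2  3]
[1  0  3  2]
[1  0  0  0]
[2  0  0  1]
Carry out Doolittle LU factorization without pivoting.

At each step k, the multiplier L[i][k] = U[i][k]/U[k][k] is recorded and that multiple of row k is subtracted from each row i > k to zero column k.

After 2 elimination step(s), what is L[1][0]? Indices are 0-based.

L[1][0] = 3

[col 0] pivot 2
  R1 -= 3*R0 → (0, 4, 2, 3)  (L[1][0] := 3)
  R2 -= 3*R0 → (0, 4, 4, 1)  (L[2][0] := 3)
  R3 -= 1*R0 → (0, 3, 3, 3)  (L[3][0] := 1)
[col 1] pivot 4
  R2 -= 1*R1 → (0, 0, 2, 3)  (L[2][1] := 1)
  R3 -= 2*R1 → (0, 0, 4, 2)  (L[3][1] := 2)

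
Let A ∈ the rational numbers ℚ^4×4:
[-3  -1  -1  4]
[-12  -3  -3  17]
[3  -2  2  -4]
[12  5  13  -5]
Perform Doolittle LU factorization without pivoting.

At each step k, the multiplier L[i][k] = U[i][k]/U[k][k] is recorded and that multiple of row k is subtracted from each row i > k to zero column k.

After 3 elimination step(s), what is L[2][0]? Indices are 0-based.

L[2][0] = -1

k=0: U[0][0]=-3
  eliminate (1,0): mult=4, new row 1: (0, 1, 1, 1); set L[1][0]=4
  eliminate (2,0): mult=-1, new row 2: (0, -3, 1, 0); set L[2][0]=-1
  eliminate (3,0): mult=-4, new row 3: (0, 1, 9, 11); set L[3][0]=-4
k=1: U[1][1]=1
  eliminate (2,1): mult=-3, new row 2: (0, 0, 4, 3); set L[2][1]=-3
  eliminate (3,1): mult=1, new row 3: (0, 0, 8, 10); set L[3][1]=1
k=2: U[2][2]=4
  eliminate (3,2): mult=2, new row 3: (0, 0, 0, 4); set L[3][2]=2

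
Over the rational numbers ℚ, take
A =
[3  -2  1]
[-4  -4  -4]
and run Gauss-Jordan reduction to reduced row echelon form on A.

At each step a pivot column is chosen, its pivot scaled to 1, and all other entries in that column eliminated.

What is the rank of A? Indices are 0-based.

rank = 2

[1] R0 /= 3  ⇒  (1, -2/3, 1/3)
     R1 -= -4·R0  ⇒  (0, -20/3, -8/3)
[2] R1 /= -20/3  ⇒  (0, 1, 2/5)
     R0 -= -2/3·R1  ⇒  (1, 0, 3/5)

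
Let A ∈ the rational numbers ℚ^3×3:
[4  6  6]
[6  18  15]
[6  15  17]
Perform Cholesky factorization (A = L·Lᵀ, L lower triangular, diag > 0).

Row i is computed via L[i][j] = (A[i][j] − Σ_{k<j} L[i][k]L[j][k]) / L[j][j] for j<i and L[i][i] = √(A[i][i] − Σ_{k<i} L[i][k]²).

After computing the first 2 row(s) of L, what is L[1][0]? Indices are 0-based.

L[1][0] = 3

Step 1: L[0][0] = √(4) = 2.
  L[1][0] = (6) / L[0][0] = 3.
Step 2: L[1][1] = √(9) = 3.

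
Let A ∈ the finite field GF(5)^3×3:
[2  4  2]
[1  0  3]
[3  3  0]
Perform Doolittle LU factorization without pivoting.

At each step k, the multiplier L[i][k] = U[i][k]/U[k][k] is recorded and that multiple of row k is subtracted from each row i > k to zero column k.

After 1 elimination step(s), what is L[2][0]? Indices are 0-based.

Step 1: pivot at (0,0) is 2.
  row1 ← row1 − (3)·row0  ⇒  L[1][0]=3, U row1=(0, 3, 2)
  row2 ← row2 − (4)·row0  ⇒  L[2][0]=4, U row2=(0, 2, 2)

L[2][0] = 4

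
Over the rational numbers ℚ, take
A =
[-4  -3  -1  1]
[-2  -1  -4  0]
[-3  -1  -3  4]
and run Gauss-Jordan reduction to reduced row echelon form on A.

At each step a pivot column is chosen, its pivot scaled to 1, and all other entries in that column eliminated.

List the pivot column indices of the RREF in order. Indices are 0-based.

step 1: normalize row 0 (÷-4) = (1, 3/4, 1/4, -1/4)
  row 1: subtract -2×row0 = (0, 1/2, -7/2, -1/2)
  row 2: subtract -3×row0 = (0, 5/4, -9/4, 13/4)
step 2: normalize row 1 (÷1/2) = (0, 1, -7, -1)
  row 0: subtract 3/4×row1 = (1, 0, 11/2, 1/2)
  row 2: subtract 5/4×row1 = (0, 0, 13/2, 9/2)
step 3: normalize row 2 (÷13/2) = (0, 0, 1, 9/13)
  row 0: subtract 11/2×row2 = (1, 0, 0, -43/13)
  row 1: subtract -7×row2 = (0, 1, 0, 50/13)

pivot columns: 0, 1, 2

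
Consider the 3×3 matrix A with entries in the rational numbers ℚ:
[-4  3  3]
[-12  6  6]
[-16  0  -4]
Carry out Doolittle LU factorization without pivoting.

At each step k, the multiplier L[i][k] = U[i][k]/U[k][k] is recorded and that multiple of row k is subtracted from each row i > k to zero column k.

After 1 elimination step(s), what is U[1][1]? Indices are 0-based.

k=0: U[0][0]=-4
  eliminate (1,0): mult=3, new row 1: (0, -3, -3); set L[1][0]=3
  eliminate (2,0): mult=4, new row 2: (0, -12, -16); set L[2][0]=4

U[1][1] = -3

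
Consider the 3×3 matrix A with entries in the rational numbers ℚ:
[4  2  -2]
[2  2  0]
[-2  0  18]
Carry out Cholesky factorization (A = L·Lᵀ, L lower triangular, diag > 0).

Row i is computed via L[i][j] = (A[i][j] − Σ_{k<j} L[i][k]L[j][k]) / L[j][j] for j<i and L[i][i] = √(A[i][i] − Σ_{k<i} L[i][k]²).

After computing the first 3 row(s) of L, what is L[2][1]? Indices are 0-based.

L[2][1] = 1

Step 1: L[0][0] = √(4) = 2.
  L[1][0] = (2) / L[0][0] = 1.
Step 2: L[1][1] = √(1) = 1.
  L[2][0] = (-2) / L[0][0] = -1.
  L[2][1] = (1) / L[1][1] = 1.
Step 3: L[2][2] = √(16) = 4.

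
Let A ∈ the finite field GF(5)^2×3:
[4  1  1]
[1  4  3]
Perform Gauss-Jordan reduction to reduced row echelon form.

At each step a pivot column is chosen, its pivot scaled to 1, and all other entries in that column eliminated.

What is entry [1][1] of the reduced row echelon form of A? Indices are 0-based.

M[1][1] = 0

[1] R0 /= 4  ⇒  (1, 4, 4)
     R1 -= 1·R0  ⇒  (0, 0, 4)
column 1 empty below row 1
[2] R1 /= 4  ⇒  (0, 0, 1)
     R0 -= 4·R1  ⇒  (1, 4, 0)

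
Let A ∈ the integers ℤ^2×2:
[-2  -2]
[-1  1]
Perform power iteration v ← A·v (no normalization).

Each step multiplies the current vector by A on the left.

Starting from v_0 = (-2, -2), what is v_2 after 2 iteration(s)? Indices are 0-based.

v_2 = (-16, -8)

v_0 = (-2, -2).
v_1 = A·v_0 = (8, 0).
v_2 = A·v_1 = (-16, -8).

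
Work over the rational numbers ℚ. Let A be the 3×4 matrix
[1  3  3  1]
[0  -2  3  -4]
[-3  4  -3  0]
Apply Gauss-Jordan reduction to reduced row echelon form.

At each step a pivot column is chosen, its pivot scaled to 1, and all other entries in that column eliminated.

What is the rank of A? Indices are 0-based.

rank = 3

[1] R0 /= 1  ⇒  (1, 3, 3, 1)
     R2 -= -3·R0  ⇒  (0, 13, 6, 3)
[2] R1 /= -2  ⇒  (0, 1, -3/2, 2)
     R0 -= 3·R1  ⇒  (1, 0, 15/2, -5)
     R2 -= 13·R1  ⇒  (0, 0, 51/2, -23)
[3] R2 /= 51/2  ⇒  (0, 0, 1, -46/51)
     R0 -= 15/2·R2  ⇒  (1, 0, 0, 30/17)
     R1 -= -3/2·R2  ⇒  (0, 1, 0, 11/17)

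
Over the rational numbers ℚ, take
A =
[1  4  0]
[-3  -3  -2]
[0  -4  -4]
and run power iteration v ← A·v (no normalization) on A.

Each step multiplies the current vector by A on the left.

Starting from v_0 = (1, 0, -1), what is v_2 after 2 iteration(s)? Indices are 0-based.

v_0 = (1, 0, -1).
v_1 = A·v_0 = (1, -1, 4).
v_2 = A·v_1 = (-3, -8, -12).

v_2 = (-3, -8, -12)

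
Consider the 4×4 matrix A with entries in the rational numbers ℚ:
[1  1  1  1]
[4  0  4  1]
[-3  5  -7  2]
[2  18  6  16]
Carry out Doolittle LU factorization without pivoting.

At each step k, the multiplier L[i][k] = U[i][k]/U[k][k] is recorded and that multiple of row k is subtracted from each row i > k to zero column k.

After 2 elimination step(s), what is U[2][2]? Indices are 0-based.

k=0: U[0][0]=1
  eliminate (1,0): mult=4, new row 1: (0, -4, 0, -3); set L[1][0]=4
  eliminate (2,0): mult=-3, new row 2: (0, 8, -4, 5); set L[2][0]=-3
  eliminate (3,0): mult=2, new row 3: (0, 16, 4, 14); set L[3][0]=2
k=1: U[1][1]=-4
  eliminate (2,1): mult=-2, new row 2: (0, 0, -4, -1); set L[2][1]=-2
  eliminate (3,1): mult=-4, new row 3: (0, 0, 4, 2); set L[3][1]=-4

U[2][2] = -4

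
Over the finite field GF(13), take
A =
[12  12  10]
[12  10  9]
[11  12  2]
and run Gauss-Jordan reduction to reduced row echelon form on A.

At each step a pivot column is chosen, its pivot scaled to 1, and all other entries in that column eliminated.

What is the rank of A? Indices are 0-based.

pivot(0,0)=12: scale R0 → (1, 1, 3)
  clear (1,0): R1 −= (12)R0 → (0, 11, 12)
  clear (2,0): R2 −= (11)R0 → (0, 1, 8)
pivot(1,1)=11: scale R1 → (0, 1, 7)
  clear (0,1): R0 −= (1)R1 → (1, 0, 9)
  clear (2,1): R2 −= (1)R1 → (0, 0, 1)
pivot(2,2)=1: scale R2 → (0, 0, 1)
  clear (0,2): R0 −= (9)R2 → (1, 0, 0)
  clear (1,2): R1 −= (7)R2 → (0, 1, 0)

rank = 3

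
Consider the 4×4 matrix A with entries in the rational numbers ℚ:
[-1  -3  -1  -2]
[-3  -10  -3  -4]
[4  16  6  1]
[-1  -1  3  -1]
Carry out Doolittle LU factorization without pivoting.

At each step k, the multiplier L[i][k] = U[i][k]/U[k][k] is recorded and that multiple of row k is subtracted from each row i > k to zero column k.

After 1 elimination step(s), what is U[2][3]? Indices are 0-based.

k=0: U[0][0]=-1
  eliminate (1,0): mult=3, new row 1: (0, -1, 0, 2); set L[1][0]=3
  eliminate (2,0): mult=-4, new row 2: (0, 4, 2, -7); set L[2][0]=-4
  eliminate (3,0): mult=1, new row 3: (0, 2, 4, 1); set L[3][0]=1

U[2][3] = -7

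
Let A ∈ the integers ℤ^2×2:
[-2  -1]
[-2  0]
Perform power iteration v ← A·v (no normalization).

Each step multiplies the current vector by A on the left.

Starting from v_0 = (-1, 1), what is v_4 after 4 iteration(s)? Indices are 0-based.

v_4 = (-28, -20)

v_0 = (-1, 1).
v_1 = A·v_0 = (1, 2).
v_2 = A·v_1 = (-4, -2).
v_3 = A·v_2 = (10, 8).
v_4 = A·v_3 = (-28, -20).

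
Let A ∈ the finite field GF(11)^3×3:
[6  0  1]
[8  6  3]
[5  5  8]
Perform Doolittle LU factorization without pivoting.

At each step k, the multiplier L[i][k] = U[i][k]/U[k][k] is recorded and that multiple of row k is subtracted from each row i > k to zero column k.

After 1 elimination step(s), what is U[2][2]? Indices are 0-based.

U[2][2] = 9

[col 0] pivot 6
  R1 -= 5*R0 → (0, 6, 9)  (L[1][0] := 5)
  R2 -= 10*R0 → (0, 5, 9)  (L[2][0] := 10)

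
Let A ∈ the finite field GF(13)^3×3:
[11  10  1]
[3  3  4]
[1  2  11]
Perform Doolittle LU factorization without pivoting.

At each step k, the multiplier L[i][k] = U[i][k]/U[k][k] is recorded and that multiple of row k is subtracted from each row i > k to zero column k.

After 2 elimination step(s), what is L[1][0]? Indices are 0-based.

L[1][0] = 5

k=0: U[0][0]=11
  eliminate (1,0): mult=5, new row 1: (0, 5, 12); set L[1][0]=5
  eliminate (2,0): mult=6, new row 2: (0, 7, 5); set L[2][0]=6
k=1: U[1][1]=5
  eliminate (2,1): mult=4, new row 2: (0, 0, 9); set L[2][1]=4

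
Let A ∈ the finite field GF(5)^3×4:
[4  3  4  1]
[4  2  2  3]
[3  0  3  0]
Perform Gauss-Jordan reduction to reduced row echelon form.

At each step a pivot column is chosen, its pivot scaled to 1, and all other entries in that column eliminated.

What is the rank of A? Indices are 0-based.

rank = 3

step 1: normalize row 0 (÷4) = (1, 2, 1, 4)
  row 1: subtract 4×row0 = (0, 4, 3, 2)
  row 2: subtract 3×row0 = (0, 4, 0, 3)
step 2: normalize row 1 (÷4) = (0, 1, 2, 3)
  row 0: subtract 2×row1 = (1, 0, 2, 3)
  row 2: subtract 4×row1 = (0, 0, 2, 1)
step 3: normalize row 2 (÷2) = (0, 0, 1, 3)
  row 0: subtract 2×row2 = (1, 0, 0, 2)
  row 1: subtract 2×row2 = (0, 1, 0, 2)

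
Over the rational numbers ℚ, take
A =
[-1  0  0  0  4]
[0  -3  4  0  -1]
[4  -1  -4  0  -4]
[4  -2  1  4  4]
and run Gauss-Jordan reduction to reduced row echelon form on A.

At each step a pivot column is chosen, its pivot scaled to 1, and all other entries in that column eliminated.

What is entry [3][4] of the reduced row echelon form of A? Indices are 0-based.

M[3][4] = 269/64

[1] R0 /= -1  ⇒  (1, 0, 0, 0, -4)
     R2 -= 4·R0  ⇒  (0, -1, -4, 0, 12)
     R3 -= 4·R0  ⇒  (0, -2, 1, 4, 20)
[2] R1 /= -3  ⇒  (0, 1, -4/3, 0, 1/3)
     R2 -= -1·R1  ⇒  (0, 0, -16/3, 0, 37/3)
     R3 -= -2·R1  ⇒  (0, 0, -5/3, 4, 62/3)
[3] R2 /= -16/3  ⇒  (0, 0, 1, 0, -37/16)
     R1 -= -4/3·R2  ⇒  (0, 1, 0, 0, -11/4)
     R3 -= -5/3·R2  ⇒  (0, 0, 0, 4, 269/16)
[4] R3 /= 4  ⇒  (0, 0, 0, 1, 269/64)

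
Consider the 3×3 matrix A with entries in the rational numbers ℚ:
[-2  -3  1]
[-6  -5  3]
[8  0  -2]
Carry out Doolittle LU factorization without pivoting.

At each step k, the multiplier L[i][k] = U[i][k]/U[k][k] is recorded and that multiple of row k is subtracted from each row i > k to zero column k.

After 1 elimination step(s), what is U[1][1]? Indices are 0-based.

U[1][1] = 4

Step 1: pivot at (0,0) is -2.
  row1 ← row1 − (3)·row0  ⇒  L[1][0]=3, U row1=(0, 4, 0)
  row2 ← row2 − (-4)·row0  ⇒  L[2][0]=-4, U row2=(0, -12, 2)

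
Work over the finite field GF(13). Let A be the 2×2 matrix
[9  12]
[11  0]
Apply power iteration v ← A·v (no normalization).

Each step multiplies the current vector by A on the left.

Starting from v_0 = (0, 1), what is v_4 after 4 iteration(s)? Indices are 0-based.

v_4 = (2, 10)

v_0 = (0, 1).
v_1 = A·v_0 = (12, 0).
v_2 = A·v_1 = (4, 2).
v_3 = A·v_2 = (8, 5).
v_4 = A·v_3 = (2, 10).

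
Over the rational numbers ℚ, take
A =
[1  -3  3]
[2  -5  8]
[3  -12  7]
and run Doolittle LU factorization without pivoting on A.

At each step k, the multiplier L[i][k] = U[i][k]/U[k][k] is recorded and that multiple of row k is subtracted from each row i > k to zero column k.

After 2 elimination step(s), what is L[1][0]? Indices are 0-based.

L[1][0] = 2

Step 1: pivot at (0,0) is 1.
  row1 ← row1 − (2)·row0  ⇒  L[1][0]=2, U row1=(0, 1, 2)
  row2 ← row2 − (3)·row0  ⇒  L[2][0]=3, U row2=(0, -3, -2)
Step 2: pivot at (1,1) is 1.
  row2 ← row2 − (-3)·row1  ⇒  L[2][1]=-3, U row2=(0, 0, 4)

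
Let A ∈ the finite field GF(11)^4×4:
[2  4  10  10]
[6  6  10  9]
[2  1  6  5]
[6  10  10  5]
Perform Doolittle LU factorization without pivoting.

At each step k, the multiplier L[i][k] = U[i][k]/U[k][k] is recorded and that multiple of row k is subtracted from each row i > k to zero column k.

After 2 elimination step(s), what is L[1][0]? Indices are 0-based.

L[1][0] = 3

[col 0] pivot 2
  R1 -= 3*R0 → (0, 5, 2, 1)  (L[1][0] := 3)
  R2 -= 1*R0 → (0, 8, 7, 6)  (L[2][0] := 1)
  R3 -= 3*R0 → (0, 9, 2, 8)  (L[3][0] := 3)
[col 1] pivot 5
  R2 -= 6*R1 → (0, 0, 6, 0)  (L[2][1] := 6)
  R3 -= 4*R1 → (0, 0, 5, 4)  (L[3][1] := 4)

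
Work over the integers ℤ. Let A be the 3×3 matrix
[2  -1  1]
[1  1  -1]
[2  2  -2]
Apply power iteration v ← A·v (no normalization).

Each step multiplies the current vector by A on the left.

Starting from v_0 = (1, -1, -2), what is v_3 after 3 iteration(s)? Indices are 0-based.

v_3 = (7, 5, 10)

v_0 = (1, -1, -2).
v_1 = A·v_0 = (1, 2, 4).
v_2 = A·v_1 = (4, -1, -2).
v_3 = A·v_2 = (7, 5, 10).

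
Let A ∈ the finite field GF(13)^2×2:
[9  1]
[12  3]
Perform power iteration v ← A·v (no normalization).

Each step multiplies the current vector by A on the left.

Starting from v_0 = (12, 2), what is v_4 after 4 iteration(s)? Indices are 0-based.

v_4 = (3, 12)

v_0 = (12, 2).
v_1 = A·v_0 = (6, 7).
v_2 = A·v_1 = (9, 2).
v_3 = A·v_2 = (5, 10).
v_4 = A·v_3 = (3, 12).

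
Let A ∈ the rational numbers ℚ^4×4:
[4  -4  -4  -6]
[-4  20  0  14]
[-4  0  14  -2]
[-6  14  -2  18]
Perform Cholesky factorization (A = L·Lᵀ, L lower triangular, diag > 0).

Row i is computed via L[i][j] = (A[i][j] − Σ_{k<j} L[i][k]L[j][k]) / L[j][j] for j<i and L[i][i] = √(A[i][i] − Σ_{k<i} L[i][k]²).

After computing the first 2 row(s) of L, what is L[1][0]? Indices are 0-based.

L[1][0] = -2

Step 1: L[0][0] = √(4) = 2.
  L[1][0] = (-4) / L[0][0] = -2.
Step 2: L[1][1] = √(16) = 4.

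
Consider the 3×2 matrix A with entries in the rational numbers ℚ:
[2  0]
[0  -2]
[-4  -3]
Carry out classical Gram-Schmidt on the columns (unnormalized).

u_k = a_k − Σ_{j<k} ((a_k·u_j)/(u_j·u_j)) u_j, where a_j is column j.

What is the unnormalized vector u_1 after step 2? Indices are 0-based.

u_1 = (-6/5, -2, -3/5)

Step 1: u_0 = a_0 = (2, 0, -4).
Step 2: u_1 = a_1 − (3/5)·u_0 = (-6/5, -2, -3/5).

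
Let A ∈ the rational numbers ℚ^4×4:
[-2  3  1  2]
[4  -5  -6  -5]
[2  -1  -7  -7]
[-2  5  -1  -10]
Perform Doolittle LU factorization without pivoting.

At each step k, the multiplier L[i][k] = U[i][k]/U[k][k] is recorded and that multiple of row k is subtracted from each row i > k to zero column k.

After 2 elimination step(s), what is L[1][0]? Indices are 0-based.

Step 1: pivot at (0,0) is -2.
  row1 ← row1 − (-2)·row0  ⇒  L[1][0]=-2, U row1=(0, 1, -4, -1)
  row2 ← row2 − (-1)·row0  ⇒  L[2][0]=-1, U row2=(0, 2, -6, -5)
  row3 ← row3 − (1)·row0  ⇒  L[3][0]=1, U row3=(0, 2, -2, -12)
Step 2: pivot at (1,1) is 1.
  row2 ← row2 − (2)·row1  ⇒  L[2][1]=2, U row2=(0, 0, 2, -3)
  row3 ← row3 − (2)·row1  ⇒  L[3][1]=2, U row3=(0, 0, 6, -10)

L[1][0] = -2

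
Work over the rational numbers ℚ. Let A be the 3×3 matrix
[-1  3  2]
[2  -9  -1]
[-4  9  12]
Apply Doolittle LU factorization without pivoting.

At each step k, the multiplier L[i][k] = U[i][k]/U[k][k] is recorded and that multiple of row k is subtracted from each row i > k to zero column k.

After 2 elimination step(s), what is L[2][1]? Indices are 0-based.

[col 0] pivot -1
  R1 -= -2*R0 → (0, -3, 3)  (L[1][0] := -2)
  R2 -= 4*R0 → (0, -3, 4)  (L[2][0] := 4)
[col 1] pivot -3
  R2 -= 1*R1 → (0, 0, 1)  (L[2][1] := 1)

L[2][1] = 1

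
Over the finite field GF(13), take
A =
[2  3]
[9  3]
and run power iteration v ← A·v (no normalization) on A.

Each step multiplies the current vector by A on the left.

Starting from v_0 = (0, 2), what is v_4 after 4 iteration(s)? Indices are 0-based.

v_4 = (8, 3)

v_0 = (0, 2).
v_1 = A·v_0 = (6, 6).
v_2 = A·v_1 = (4, 7).
v_3 = A·v_2 = (3, 5).
v_4 = A·v_3 = (8, 3).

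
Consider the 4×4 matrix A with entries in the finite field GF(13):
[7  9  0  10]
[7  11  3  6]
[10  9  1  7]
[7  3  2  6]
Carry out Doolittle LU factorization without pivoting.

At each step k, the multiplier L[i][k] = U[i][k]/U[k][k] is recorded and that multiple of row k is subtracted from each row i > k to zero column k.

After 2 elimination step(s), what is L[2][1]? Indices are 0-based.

[col 0] pivot 7
  R1 -= 1*R0 → (0, 2, 3, 9)  (L[1][0] := 1)
  R2 -= 7*R0 → (0, 11, 1, 2)  (L[2][0] := 7)
  R3 -= 1*R0 → (0, 7, 2, 9)  (L[3][0] := 1)
[col 1] pivot 2
  R2 -= 12*R1 → (0, 0, 4, 11)  (L[2][1] := 12)
  R3 -= 10*R1 → (0, 0, 11, 10)  (L[3][1] := 10)

L[2][1] = 12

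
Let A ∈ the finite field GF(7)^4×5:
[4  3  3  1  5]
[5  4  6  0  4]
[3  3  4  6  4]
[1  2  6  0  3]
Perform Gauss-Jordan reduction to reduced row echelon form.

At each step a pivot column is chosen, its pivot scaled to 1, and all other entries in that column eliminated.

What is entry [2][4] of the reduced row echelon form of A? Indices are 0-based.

[1] R0 /= 4  ⇒  (1, 6, 6, 2, 3)
     R1 -= 5·R0  ⇒  (0, 2, 4, 4, 3)
     R2 -= 3·R0  ⇒  (0, 6, 0, 0, 2)
     R3 -= 1·R0  ⇒  (0, 3, 0, 5, 0)
[2] R1 /= 2  ⇒  (0, 1, 2, 2, 5)
     R0 -= 6·R1  ⇒  (1, 0, 1, 4, 1)
     R2 -= 6·R1  ⇒  (0, 0, 2, 2, 0)
     R3 -= 3·R1  ⇒  (0, 0, 1, 6, 6)
[3] R2 /= 2  ⇒  (0, 0, 1, 1, 0)
     R0 -= 1·R2  ⇒  (1, 0, 0, 3, 1)
     R1 -= 2·R2  ⇒  (0, 1, 0, 0, 5)
     R3 -= 1·R2  ⇒  (0, 0, 0, 5, 6)
[4] R3 /= 5  ⇒  (0, 0, 0, 1, 4)
     R0 -= 3·R3  ⇒  (1, 0, 0, 0, 3)
     R2 -= 1·R3  ⇒  (0, 0, 1, 0, 3)

M[2][4] = 3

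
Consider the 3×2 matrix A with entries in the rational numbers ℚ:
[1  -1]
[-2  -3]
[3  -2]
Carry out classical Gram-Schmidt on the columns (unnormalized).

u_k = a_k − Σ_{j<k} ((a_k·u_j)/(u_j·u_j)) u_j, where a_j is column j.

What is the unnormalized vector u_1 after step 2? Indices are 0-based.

u_1 = (-13/14, -22/7, -25/14)

Step 1: u_0 = a_0 = (1, -2, 3).
Step 2: u_1 = a_1 − (-1/14)·u_0 = (-13/14, -22/7, -25/14).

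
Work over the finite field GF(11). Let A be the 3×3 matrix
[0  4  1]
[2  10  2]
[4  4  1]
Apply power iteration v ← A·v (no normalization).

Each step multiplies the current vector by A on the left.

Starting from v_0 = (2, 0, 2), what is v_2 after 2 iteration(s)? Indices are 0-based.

v_0 = (2, 0, 2).
v_1 = A·v_0 = (2, 8, 10).
v_2 = A·v_1 = (9, 5, 6).

v_2 = (9, 5, 6)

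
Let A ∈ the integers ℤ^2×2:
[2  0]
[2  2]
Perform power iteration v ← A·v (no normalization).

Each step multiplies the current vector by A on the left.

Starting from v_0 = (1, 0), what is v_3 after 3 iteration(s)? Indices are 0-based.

v_0 = (1, 0).
v_1 = A·v_0 = (2, 2).
v_2 = A·v_1 = (4, 8).
v_3 = A·v_2 = (8, 24).

v_3 = (8, 24)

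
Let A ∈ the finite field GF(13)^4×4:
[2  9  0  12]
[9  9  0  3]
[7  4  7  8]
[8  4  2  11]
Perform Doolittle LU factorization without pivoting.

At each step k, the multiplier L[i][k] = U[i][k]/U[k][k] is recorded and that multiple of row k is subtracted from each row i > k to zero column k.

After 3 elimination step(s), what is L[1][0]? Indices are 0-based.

[col 0] pivot 2
  R1 -= 11*R0 → (0, 1, 0, 1)  (L[1][0] := 11)
  R2 -= 10*R0 → (0, 5, 7, 5)  (L[2][0] := 10)
  R3 -= 4*R0 → (0, 7, 2, 2)  (L[3][0] := 4)
[col 1] pivot 1
  R2 -= 5*R1 → (0, 0, 7, 0)  (L[2][1] := 5)
  R3 -= 7*R1 → (0, 0, 2, 8)  (L[3][1] := 7)
[col 2] pivot 7
  R3 -= 4*R2 → (0, 0, 0, 8)  (L[3][2] := 4)

L[1][0] = 11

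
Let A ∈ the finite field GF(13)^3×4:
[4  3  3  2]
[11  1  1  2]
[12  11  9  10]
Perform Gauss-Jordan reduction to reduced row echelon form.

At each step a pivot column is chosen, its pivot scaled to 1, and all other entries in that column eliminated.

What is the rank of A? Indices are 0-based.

pivot(0,0)=4: scale R0 → (1, 4, 4, 7)
  clear (1,0): R1 −= (11)R0 → (0, 9, 9, 3)
  clear (2,0): R2 −= (12)R0 → (0, 2, 0, 4)
pivot(1,1)=9: scale R1 → (0, 1, 1, 9)
  clear (0,1): R0 −= (4)R1 → (1, 0, 0, 10)
  clear (2,1): R2 −= (2)R1 → (0, 0, 11, 12)
pivot(2,2)=11: scale R2 → (0, 0, 1, 7)
  clear (1,2): R1 −= (1)R2 → (0, 1, 0, 2)

rank = 3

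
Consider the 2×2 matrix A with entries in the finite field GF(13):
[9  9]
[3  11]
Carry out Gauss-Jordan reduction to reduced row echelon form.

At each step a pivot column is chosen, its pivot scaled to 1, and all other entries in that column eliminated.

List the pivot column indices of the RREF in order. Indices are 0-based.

[1] R0 /= 9  ⇒  (1, 1)
     R1 -= 3·R0  ⇒  (0, 8)
[2] R1 /= 8  ⇒  (0, 1)
     R0 -= 1·R1  ⇒  (1, 0)

pivot columns: 0, 1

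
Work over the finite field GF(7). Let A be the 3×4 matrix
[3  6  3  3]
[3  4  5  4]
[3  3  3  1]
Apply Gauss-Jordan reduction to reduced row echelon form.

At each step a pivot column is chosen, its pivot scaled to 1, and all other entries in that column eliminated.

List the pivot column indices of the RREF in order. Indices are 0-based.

pivot(0,0)=3: scale R0 → (1, 2, 1, 1)
  clear (1,0): R1 −= (3)R0 → (0, 5, 2, 1)
  clear (2,0): R2 −= (3)R0 → (0, 4, 0, 5)
pivot(1,1)=5: scale R1 → (0, 1, 6, 3)
  clear (0,1): R0 −= (2)R1 → (1, 0, 3, 2)
  clear (2,1): R2 −= (4)R1 → (0, 0, 4, 0)
pivot(2,2)=4: scale R2 → (0, 0, 1, 0)
  clear (0,2): R0 −= (3)R2 → (1, 0, 0, 2)
  clear (1,2): R1 −= (6)R2 → (0, 1, 0, 3)

pivot columns: 0, 1, 2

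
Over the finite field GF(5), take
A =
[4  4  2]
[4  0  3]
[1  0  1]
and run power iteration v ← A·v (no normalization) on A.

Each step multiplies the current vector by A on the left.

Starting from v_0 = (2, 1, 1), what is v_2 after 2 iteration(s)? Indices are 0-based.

v_0 = (2, 1, 1).
v_1 = A·v_0 = (4, 1, 3).
v_2 = A·v_1 = (1, 0, 2).

v_2 = (1, 0, 2)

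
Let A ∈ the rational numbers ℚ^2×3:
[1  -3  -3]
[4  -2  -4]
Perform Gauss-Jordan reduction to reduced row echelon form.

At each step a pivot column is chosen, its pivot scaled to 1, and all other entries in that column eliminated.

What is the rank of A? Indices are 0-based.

rank = 2

step 1: normalize row 0 (÷1) = (1, -3, -3)
  row 1: subtract 4×row0 = (0, 10, 8)
step 2: normalize row 1 (÷10) = (0, 1, 4/5)
  row 0: subtract -3×row1 = (1, 0, -3/5)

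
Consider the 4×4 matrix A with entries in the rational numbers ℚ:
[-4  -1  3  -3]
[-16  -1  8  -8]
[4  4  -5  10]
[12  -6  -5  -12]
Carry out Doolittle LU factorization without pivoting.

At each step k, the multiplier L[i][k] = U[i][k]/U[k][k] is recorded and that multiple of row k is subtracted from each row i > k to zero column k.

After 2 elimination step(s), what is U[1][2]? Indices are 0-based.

U[1][2] = -4

[col 0] pivot -4
  R1 -= 4*R0 → (0, 3, -4, 4)  (L[1][0] := 4)
  R2 -= -1*R0 → (0, 3, -2, 7)  (L[2][0] := -1)
  R3 -= -3*R0 → (0, -9, 4, -21)  (L[3][0] := -3)
[col 1] pivot 3
  R2 -= 1*R1 → (0, 0, 2, 3)  (L[2][1] := 1)
  R3 -= -3*R1 → (0, 0, -8, -9)  (L[3][1] := -3)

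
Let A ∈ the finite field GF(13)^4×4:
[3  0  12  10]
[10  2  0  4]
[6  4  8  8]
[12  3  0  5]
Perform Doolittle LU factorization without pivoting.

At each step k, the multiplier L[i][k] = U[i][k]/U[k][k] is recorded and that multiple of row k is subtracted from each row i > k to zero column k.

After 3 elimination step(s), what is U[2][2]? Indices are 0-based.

k=0: U[0][0]=3
  eliminate (1,0): mult=12, new row 1: (0, 2, 12, 1); set L[1][0]=12
  eliminate (2,0): mult=2, new row 2: (0, 4, 10, 1); set L[2][0]=2
  eliminate (3,0): mult=4, new row 3: (0, 3, 4, 4); set L[3][0]=4
k=1: U[1][1]=2
  eliminate (2,1): mult=2, new row 2: (0, 0, 12, 12); set L[2][1]=2
  eliminate (3,1): mult=8, new row 3: (0, 0, 12, 9); set L[3][1]=8
k=2: U[2][2]=12
  eliminate (3,2): mult=1, new row 3: (0, 0, 0, 10); set L[3][2]=1

U[2][2] = 12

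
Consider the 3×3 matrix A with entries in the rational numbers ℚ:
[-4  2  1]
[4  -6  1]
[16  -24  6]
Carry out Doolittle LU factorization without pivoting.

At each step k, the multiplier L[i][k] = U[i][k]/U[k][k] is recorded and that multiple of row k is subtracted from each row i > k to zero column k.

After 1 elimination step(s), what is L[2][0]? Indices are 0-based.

k=0: U[0][0]=-4
  eliminate (1,0): mult=-1, new row 1: (0, -4, 2); set L[1][0]=-1
  eliminate (2,0): mult=-4, new row 2: (0, -16, 10); set L[2][0]=-4

L[2][0] = -4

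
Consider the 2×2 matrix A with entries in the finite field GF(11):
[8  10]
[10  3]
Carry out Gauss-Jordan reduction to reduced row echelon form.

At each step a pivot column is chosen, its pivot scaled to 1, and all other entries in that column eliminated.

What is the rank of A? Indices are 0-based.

pivot(0,0)=8: scale R0 → (1, 4)
  clear (1,0): R1 −= (10)R0 → (0, 7)
pivot(1,1)=7: scale R1 → (0, 1)
  clear (0,1): R0 −= (4)R1 → (1, 0)

rank = 2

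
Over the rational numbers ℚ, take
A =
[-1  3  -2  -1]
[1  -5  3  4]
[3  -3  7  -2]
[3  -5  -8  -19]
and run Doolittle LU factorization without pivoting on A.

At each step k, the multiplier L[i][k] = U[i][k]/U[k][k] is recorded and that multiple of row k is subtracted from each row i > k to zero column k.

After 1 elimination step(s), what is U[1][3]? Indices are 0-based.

U[1][3] = 3

Step 1: pivot at (0,0) is -1.
  row1 ← row1 − (-1)·row0  ⇒  L[1][0]=-1, U row1=(0, -2, 1, 3)
  row2 ← row2 − (-3)·row0  ⇒  L[2][0]=-3, U row2=(0, 6, 1, -5)
  row3 ← row3 − (-3)·row0  ⇒  L[3][0]=-3, U row3=(0, 4, -14, -22)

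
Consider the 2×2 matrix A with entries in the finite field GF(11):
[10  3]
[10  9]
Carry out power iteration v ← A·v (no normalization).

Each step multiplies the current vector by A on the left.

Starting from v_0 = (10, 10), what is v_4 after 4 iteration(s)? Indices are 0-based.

v_4 = (3, 7)

v_0 = (10, 10).
v_1 = A·v_0 = (9, 3).
v_2 = A·v_1 = (0, 7).
v_3 = A·v_2 = (10, 8).
v_4 = A·v_3 = (3, 7).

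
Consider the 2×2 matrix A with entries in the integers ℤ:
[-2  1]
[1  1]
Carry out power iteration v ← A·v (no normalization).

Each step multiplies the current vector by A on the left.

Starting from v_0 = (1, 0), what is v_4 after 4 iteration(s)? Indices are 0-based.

v_4 = (26, -7)

v_0 = (1, 0).
v_1 = A·v_0 = (-2, 1).
v_2 = A·v_1 = (5, -1).
v_3 = A·v_2 = (-11, 4).
v_4 = A·v_3 = (26, -7).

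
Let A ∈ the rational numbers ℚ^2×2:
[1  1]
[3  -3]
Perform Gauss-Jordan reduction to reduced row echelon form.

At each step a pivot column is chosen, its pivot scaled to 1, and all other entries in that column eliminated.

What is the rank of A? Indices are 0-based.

rank = 2

step 1: normalize row 0 (÷1) = (1, 1)
  row 1: subtract 3×row0 = (0, -6)
step 2: normalize row 1 (÷-6) = (0, 1)
  row 0: subtract 1×row1 = (1, 0)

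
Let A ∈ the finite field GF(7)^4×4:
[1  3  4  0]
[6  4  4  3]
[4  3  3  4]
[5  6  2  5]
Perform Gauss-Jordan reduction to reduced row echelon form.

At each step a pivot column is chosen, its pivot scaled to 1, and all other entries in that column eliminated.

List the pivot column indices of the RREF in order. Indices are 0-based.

pivot columns: 0, 1, 2, 3

pivot(0,0)=1: scale R0 → (1, 3, 4, 0)
  clear (1,0): R1 −= (6)R0 → (0, 0, 1, 3)
  clear (2,0): R2 −= (4)R0 → (0, 5, 1, 4)
  clear (3,0): R3 −= (5)R0 → (0, 5, 3, 5)
pivot(1,1): swap R1↔R2
pivot(1,1)=5: scale R1 → (0, 1, 3, 5)
  clear (0,1): R0 −= (3)R1 → (1, 0, 2, 6)
  clear (3,1): R3 −= (5)R1 → (0, 0, 2, 1)
pivot(2,2)=1: scale R2 → (0, 0, 1, 3)
  clear (0,2): R0 −= (2)R2 → (1, 0, 0, 0)
  clear (1,2): R1 −= (3)R2 → (0, 1, 0, 3)
  clear (3,2): R3 −= (2)R2 → (0, 0, 0, 2)
pivot(3,3)=2: scale R3 → (0, 0, 0, 1)
  clear (1,3): R1 −= (3)R3 → (0, 1, 0, 0)
  clear (2,3): R2 −= (3)R3 → (0, 0, 1, 0)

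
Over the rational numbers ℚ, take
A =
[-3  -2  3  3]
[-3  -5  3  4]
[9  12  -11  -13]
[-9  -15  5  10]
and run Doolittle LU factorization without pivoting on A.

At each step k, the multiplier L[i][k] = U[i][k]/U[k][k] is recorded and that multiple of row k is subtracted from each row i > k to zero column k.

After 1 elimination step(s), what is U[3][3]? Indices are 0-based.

k=0: U[0][0]=-3
  eliminate (1,0): mult=1, new row 1: (0, -3, 0, 1); set L[1][0]=1
  eliminate (2,0): mult=-3, new row 2: (0, 6, -2, -4); set L[2][0]=-3
  eliminate (3,0): mult=3, new row 3: (0, -9, -4, 1); set L[3][0]=3

U[3][3] = 1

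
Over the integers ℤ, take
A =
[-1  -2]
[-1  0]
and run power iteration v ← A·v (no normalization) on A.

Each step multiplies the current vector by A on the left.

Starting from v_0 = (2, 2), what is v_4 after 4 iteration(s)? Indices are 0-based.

v_4 = (42, 22)

v_0 = (2, 2).
v_1 = A·v_0 = (-6, -2).
v_2 = A·v_1 = (10, 6).
v_3 = A·v_2 = (-22, -10).
v_4 = A·v_3 = (42, 22).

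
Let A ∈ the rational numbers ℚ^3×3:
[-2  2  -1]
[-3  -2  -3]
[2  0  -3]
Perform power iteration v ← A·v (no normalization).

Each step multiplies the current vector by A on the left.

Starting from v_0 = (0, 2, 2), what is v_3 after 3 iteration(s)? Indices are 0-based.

v_3 = (78, -76, -102)

v_0 = (0, 2, 2).
v_1 = A·v_0 = (2, -10, -6).
v_2 = A·v_1 = (-18, 32, 22).
v_3 = A·v_2 = (78, -76, -102).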